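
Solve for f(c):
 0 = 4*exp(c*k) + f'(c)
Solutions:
 f(c) = C1 - 4*exp(c*k)/k


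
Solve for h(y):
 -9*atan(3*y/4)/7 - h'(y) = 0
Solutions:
 h(y) = C1 - 9*y*atan(3*y/4)/7 + 6*log(9*y^2 + 16)/7


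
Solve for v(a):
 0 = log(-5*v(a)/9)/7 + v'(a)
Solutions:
 7*Integral(1/(log(-_y) - 2*log(3) + log(5)), (_y, v(a))) = C1 - a


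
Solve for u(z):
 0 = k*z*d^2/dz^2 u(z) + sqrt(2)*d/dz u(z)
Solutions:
 u(z) = C1 + z^(((re(k) - sqrt(2))*re(k) + im(k)^2)/(re(k)^2 + im(k)^2))*(C2*sin(sqrt(2)*log(z)*Abs(im(k))/(re(k)^2 + im(k)^2)) + C3*cos(sqrt(2)*log(z)*im(k)/(re(k)^2 + im(k)^2)))


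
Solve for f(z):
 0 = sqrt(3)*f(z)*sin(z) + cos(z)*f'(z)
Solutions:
 f(z) = C1*cos(z)^(sqrt(3))


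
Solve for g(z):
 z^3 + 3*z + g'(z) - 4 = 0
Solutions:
 g(z) = C1 - z^4/4 - 3*z^2/2 + 4*z


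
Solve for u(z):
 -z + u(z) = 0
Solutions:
 u(z) = z


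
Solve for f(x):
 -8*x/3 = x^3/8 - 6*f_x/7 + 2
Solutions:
 f(x) = C1 + 7*x^4/192 + 14*x^2/9 + 7*x/3


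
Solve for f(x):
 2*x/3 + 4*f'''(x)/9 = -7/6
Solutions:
 f(x) = C1 + C2*x + C3*x^2 - x^4/16 - 7*x^3/16


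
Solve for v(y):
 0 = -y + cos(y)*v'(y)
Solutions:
 v(y) = C1 + Integral(y/cos(y), y)


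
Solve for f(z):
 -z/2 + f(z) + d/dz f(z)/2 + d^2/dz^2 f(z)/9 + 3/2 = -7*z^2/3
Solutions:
 f(z) = -7*z^2/3 + 17*z/6 + (C1*sin(3*sqrt(7)*z/4) + C2*cos(3*sqrt(7)*z/4))*exp(-9*z/4) - 259/108


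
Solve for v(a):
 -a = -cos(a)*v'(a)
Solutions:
 v(a) = C1 + Integral(a/cos(a), a)


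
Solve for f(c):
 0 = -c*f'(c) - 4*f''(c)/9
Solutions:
 f(c) = C1 + C2*erf(3*sqrt(2)*c/4)


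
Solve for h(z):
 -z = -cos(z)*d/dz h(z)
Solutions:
 h(z) = C1 + Integral(z/cos(z), z)


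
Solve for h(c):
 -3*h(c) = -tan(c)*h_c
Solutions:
 h(c) = C1*sin(c)^3


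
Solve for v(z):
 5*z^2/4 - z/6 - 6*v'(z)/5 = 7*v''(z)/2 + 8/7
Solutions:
 v(z) = C1 + C2*exp(-12*z/35) + 25*z^3/72 - 895*z^2/288 + 207755*z/12096


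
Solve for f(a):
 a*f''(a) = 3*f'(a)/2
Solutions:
 f(a) = C1 + C2*a^(5/2)


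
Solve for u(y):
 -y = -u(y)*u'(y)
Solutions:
 u(y) = -sqrt(C1 + y^2)
 u(y) = sqrt(C1 + y^2)


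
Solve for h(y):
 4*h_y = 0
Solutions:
 h(y) = C1


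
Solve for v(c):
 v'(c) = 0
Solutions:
 v(c) = C1


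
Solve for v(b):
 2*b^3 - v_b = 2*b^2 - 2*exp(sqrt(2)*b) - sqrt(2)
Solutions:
 v(b) = C1 + b^4/2 - 2*b^3/3 + sqrt(2)*b + sqrt(2)*exp(sqrt(2)*b)


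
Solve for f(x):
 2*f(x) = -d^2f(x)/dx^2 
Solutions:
 f(x) = C1*sin(sqrt(2)*x) + C2*cos(sqrt(2)*x)


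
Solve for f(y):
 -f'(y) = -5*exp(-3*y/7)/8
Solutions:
 f(y) = C1 - 35*exp(-3*y/7)/24


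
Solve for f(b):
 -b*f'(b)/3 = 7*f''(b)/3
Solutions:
 f(b) = C1 + C2*erf(sqrt(14)*b/14)


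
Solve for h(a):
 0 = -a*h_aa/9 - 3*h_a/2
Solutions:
 h(a) = C1 + C2/a^(25/2)


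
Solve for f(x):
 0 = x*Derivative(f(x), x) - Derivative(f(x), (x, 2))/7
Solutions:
 f(x) = C1 + C2*erfi(sqrt(14)*x/2)


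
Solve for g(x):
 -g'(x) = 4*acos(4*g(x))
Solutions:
 Integral(1/acos(4*_y), (_y, g(x))) = C1 - 4*x


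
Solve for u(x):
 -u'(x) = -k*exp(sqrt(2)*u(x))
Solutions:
 u(x) = sqrt(2)*(2*log(-1/(C1 + k*x)) - log(2))/4


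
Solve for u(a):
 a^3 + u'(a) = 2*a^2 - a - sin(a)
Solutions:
 u(a) = C1 - a^4/4 + 2*a^3/3 - a^2/2 + cos(a)


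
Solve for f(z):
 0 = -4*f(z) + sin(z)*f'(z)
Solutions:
 f(z) = C1*(cos(z)^2 - 2*cos(z) + 1)/(cos(z)^2 + 2*cos(z) + 1)


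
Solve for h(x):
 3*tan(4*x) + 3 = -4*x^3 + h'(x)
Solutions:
 h(x) = C1 + x^4 + 3*x - 3*log(cos(4*x))/4


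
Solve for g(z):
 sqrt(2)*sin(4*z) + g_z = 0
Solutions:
 g(z) = C1 + sqrt(2)*cos(4*z)/4


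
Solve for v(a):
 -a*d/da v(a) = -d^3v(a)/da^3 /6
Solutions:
 v(a) = C1 + Integral(C2*airyai(6^(1/3)*a) + C3*airybi(6^(1/3)*a), a)


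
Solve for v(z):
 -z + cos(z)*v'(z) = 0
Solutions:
 v(z) = C1 + Integral(z/cos(z), z)


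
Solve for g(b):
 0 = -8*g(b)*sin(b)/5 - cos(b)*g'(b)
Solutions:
 g(b) = C1*cos(b)^(8/5)


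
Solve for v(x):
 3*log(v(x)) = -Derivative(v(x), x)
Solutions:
 li(v(x)) = C1 - 3*x


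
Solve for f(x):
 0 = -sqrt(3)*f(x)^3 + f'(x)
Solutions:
 f(x) = -sqrt(2)*sqrt(-1/(C1 + sqrt(3)*x))/2
 f(x) = sqrt(2)*sqrt(-1/(C1 + sqrt(3)*x))/2


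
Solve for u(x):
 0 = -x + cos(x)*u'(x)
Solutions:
 u(x) = C1 + Integral(x/cos(x), x)


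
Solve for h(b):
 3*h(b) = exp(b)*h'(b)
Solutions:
 h(b) = C1*exp(-3*exp(-b))


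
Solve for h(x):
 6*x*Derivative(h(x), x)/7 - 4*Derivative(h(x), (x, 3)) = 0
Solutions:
 h(x) = C1 + Integral(C2*airyai(14^(2/3)*3^(1/3)*x/14) + C3*airybi(14^(2/3)*3^(1/3)*x/14), x)


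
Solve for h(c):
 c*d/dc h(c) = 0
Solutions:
 h(c) = C1


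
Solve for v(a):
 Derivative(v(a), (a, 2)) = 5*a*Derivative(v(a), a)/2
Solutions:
 v(a) = C1 + C2*erfi(sqrt(5)*a/2)


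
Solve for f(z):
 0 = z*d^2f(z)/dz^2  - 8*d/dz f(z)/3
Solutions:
 f(z) = C1 + C2*z^(11/3)


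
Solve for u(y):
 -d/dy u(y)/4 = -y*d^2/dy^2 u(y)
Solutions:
 u(y) = C1 + C2*y^(5/4)


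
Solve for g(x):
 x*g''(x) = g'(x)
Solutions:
 g(x) = C1 + C2*x^2


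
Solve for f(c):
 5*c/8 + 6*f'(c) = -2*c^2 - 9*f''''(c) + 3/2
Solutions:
 f(c) = C1 + C4*exp(-2^(1/3)*3^(2/3)*c/3) - c^3/9 - 5*c^2/96 + c/4 + (C2*sin(2^(1/3)*3^(1/6)*c/2) + C3*cos(2^(1/3)*3^(1/6)*c/2))*exp(2^(1/3)*3^(2/3)*c/6)


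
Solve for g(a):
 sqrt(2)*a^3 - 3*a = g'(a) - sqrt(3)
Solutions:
 g(a) = C1 + sqrt(2)*a^4/4 - 3*a^2/2 + sqrt(3)*a


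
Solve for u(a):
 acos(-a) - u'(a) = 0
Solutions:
 u(a) = C1 + a*acos(-a) + sqrt(1 - a^2)


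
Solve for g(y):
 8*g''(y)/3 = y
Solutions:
 g(y) = C1 + C2*y + y^3/16


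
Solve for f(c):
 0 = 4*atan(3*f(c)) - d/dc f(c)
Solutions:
 Integral(1/atan(3*_y), (_y, f(c))) = C1 + 4*c


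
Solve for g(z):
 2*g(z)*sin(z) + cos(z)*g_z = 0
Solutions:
 g(z) = C1*cos(z)^2


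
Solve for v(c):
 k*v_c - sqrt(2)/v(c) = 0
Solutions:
 v(c) = -sqrt(C1 + 2*sqrt(2)*c/k)
 v(c) = sqrt(C1 + 2*sqrt(2)*c/k)


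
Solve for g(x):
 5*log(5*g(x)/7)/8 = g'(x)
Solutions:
 -8*Integral(1/(log(_y) - log(7) + log(5)), (_y, g(x)))/5 = C1 - x


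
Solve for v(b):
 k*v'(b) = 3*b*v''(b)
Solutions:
 v(b) = C1 + b^(re(k)/3 + 1)*(C2*sin(log(b)*Abs(im(k))/3) + C3*cos(log(b)*im(k)/3))


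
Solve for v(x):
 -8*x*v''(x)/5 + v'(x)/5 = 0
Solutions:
 v(x) = C1 + C2*x^(9/8)


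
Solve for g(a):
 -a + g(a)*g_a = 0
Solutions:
 g(a) = -sqrt(C1 + a^2)
 g(a) = sqrt(C1 + a^2)


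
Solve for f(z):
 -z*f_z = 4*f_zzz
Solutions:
 f(z) = C1 + Integral(C2*airyai(-2^(1/3)*z/2) + C3*airybi(-2^(1/3)*z/2), z)


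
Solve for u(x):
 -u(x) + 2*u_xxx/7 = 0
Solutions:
 u(x) = C3*exp(2^(2/3)*7^(1/3)*x/2) + (C1*sin(2^(2/3)*sqrt(3)*7^(1/3)*x/4) + C2*cos(2^(2/3)*sqrt(3)*7^(1/3)*x/4))*exp(-2^(2/3)*7^(1/3)*x/4)


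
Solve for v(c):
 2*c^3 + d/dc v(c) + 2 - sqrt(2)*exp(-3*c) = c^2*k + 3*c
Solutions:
 v(c) = C1 - c^4/2 + c^3*k/3 + 3*c^2/2 - 2*c - sqrt(2)*exp(-3*c)/3


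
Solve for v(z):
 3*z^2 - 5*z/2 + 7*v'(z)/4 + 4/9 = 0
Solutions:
 v(z) = C1 - 4*z^3/7 + 5*z^2/7 - 16*z/63


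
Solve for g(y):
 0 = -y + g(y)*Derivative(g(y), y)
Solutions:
 g(y) = -sqrt(C1 + y^2)
 g(y) = sqrt(C1 + y^2)


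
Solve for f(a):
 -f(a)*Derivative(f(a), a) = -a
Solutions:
 f(a) = -sqrt(C1 + a^2)
 f(a) = sqrt(C1 + a^2)


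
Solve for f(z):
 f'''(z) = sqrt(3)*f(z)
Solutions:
 f(z) = C3*exp(3^(1/6)*z) + (C1*sin(3^(2/3)*z/2) + C2*cos(3^(2/3)*z/2))*exp(-3^(1/6)*z/2)


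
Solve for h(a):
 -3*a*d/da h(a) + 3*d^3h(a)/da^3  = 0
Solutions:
 h(a) = C1 + Integral(C2*airyai(a) + C3*airybi(a), a)


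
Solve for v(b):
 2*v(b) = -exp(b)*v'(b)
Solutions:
 v(b) = C1*exp(2*exp(-b))


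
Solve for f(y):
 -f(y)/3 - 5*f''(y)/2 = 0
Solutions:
 f(y) = C1*sin(sqrt(30)*y/15) + C2*cos(sqrt(30)*y/15)


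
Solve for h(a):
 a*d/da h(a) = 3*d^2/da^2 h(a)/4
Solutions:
 h(a) = C1 + C2*erfi(sqrt(6)*a/3)


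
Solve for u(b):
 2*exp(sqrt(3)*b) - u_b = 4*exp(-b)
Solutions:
 u(b) = C1 + 2*sqrt(3)*exp(sqrt(3)*b)/3 + 4*exp(-b)


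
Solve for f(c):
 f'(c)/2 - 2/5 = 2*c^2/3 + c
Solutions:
 f(c) = C1 + 4*c^3/9 + c^2 + 4*c/5


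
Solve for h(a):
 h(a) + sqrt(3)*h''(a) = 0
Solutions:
 h(a) = C1*sin(3^(3/4)*a/3) + C2*cos(3^(3/4)*a/3)


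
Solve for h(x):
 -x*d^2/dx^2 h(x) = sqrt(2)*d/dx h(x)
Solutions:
 h(x) = C1 + C2*x^(1 - sqrt(2))


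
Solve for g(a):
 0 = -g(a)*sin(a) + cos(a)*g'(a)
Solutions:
 g(a) = C1/cos(a)


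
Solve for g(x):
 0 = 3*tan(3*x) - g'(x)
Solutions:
 g(x) = C1 - log(cos(3*x))


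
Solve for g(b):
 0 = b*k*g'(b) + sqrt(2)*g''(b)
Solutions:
 g(b) = Piecewise((-2^(3/4)*sqrt(pi)*C1*erf(2^(1/4)*b*sqrt(k)/2)/(2*sqrt(k)) - C2, (k > 0) | (k < 0)), (-C1*b - C2, True))


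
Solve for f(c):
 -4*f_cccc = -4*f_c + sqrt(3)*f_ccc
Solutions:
 f(c) = C1 + C2*exp(-c*(3^(2/3)/(-sqrt(3) + sqrt(3)*sqrt(-1 + (288 - sqrt(3))^2/3) + 288)^(1/3) + 2*sqrt(3) + 3^(1/3)*(-sqrt(3) + sqrt(3)*sqrt(-1 + (288 - sqrt(3))^2/3) + 288)^(1/3))/24)*sin(3^(1/6)*c*(-3^(2/3)*(-sqrt(3) + sqrt(3)*sqrt(-1 + 27648*(-1 + sqrt(3)/288)^2) + 288)^(1/3) + 3/(-sqrt(3) + sqrt(3)*sqrt(-1 + 27648*(-1 + sqrt(3)/288)^2) + 288)^(1/3))/24) + C3*exp(-c*(3^(2/3)/(-sqrt(3) + sqrt(3)*sqrt(-1 + (288 - sqrt(3))^2/3) + 288)^(1/3) + 2*sqrt(3) + 3^(1/3)*(-sqrt(3) + sqrt(3)*sqrt(-1 + (288 - sqrt(3))^2/3) + 288)^(1/3))/24)*cos(3^(1/6)*c*(-3^(2/3)*(-sqrt(3) + sqrt(3)*sqrt(-1 + 27648*(-1 + sqrt(3)/288)^2) + 288)^(1/3) + 3/(-sqrt(3) + sqrt(3)*sqrt(-1 + 27648*(-1 + sqrt(3)/288)^2) + 288)^(1/3))/24) + C4*exp(c*(-sqrt(3) + 3^(2/3)/(-sqrt(3) + sqrt(3)*sqrt(-1 + (288 - sqrt(3))^2/3) + 288)^(1/3) + 3^(1/3)*(-sqrt(3) + sqrt(3)*sqrt(-1 + (288 - sqrt(3))^2/3) + 288)^(1/3))/12)


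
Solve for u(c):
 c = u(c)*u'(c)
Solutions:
 u(c) = -sqrt(C1 + c^2)
 u(c) = sqrt(C1 + c^2)


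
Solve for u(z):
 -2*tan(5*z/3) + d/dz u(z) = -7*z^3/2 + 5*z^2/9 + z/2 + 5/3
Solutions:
 u(z) = C1 - 7*z^4/8 + 5*z^3/27 + z^2/4 + 5*z/3 - 6*log(cos(5*z/3))/5


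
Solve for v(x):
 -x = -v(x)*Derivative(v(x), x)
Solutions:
 v(x) = -sqrt(C1 + x^2)
 v(x) = sqrt(C1 + x^2)


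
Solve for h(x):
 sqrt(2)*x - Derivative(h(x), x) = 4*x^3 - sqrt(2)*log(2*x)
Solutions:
 h(x) = C1 - x^4 + sqrt(2)*x^2/2 + sqrt(2)*x*log(x) - sqrt(2)*x + sqrt(2)*x*log(2)


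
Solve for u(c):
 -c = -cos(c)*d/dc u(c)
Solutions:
 u(c) = C1 + Integral(c/cos(c), c)


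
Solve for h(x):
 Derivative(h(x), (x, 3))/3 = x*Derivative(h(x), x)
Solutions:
 h(x) = C1 + Integral(C2*airyai(3^(1/3)*x) + C3*airybi(3^(1/3)*x), x)


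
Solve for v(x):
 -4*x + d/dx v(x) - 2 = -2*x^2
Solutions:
 v(x) = C1 - 2*x^3/3 + 2*x^2 + 2*x


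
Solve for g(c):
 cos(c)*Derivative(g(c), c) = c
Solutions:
 g(c) = C1 + Integral(c/cos(c), c)


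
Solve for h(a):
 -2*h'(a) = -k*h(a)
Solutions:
 h(a) = C1*exp(a*k/2)


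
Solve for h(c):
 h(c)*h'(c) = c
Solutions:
 h(c) = -sqrt(C1 + c^2)
 h(c) = sqrt(C1 + c^2)


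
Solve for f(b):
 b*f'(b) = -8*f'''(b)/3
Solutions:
 f(b) = C1 + Integral(C2*airyai(-3^(1/3)*b/2) + C3*airybi(-3^(1/3)*b/2), b)


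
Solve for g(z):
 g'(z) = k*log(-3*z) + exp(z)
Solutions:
 g(z) = C1 + k*z*log(-z) + k*z*(-1 + log(3)) + exp(z)


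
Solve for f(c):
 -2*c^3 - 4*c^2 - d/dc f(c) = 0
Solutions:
 f(c) = C1 - c^4/2 - 4*c^3/3


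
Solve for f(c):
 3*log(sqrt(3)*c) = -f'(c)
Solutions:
 f(c) = C1 - 3*c*log(c) - 3*c*log(3)/2 + 3*c


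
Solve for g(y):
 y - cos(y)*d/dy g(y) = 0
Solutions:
 g(y) = C1 + Integral(y/cos(y), y)


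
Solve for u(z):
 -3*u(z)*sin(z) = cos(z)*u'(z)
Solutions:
 u(z) = C1*cos(z)^3


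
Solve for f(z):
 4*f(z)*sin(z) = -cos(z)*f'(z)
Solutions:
 f(z) = C1*cos(z)^4


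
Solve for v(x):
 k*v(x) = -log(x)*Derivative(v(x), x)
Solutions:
 v(x) = C1*exp(-k*li(x))


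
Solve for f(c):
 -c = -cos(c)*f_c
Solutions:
 f(c) = C1 + Integral(c/cos(c), c)


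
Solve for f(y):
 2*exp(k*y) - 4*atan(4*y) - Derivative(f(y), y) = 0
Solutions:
 f(y) = C1 - 4*y*atan(4*y) + 2*Piecewise((exp(k*y)/k, Ne(k, 0)), (y, True)) + log(16*y^2 + 1)/2


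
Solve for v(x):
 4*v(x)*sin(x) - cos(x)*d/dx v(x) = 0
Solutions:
 v(x) = C1/cos(x)^4


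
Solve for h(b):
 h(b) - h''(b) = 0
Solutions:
 h(b) = C1*exp(-b) + C2*exp(b)


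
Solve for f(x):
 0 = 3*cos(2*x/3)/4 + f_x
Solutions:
 f(x) = C1 - 9*sin(2*x/3)/8


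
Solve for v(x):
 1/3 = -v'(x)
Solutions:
 v(x) = C1 - x/3


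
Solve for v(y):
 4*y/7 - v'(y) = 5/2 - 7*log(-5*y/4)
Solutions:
 v(y) = C1 + 2*y^2/7 + 7*y*log(-y) + y*(-14*log(2) - 19/2 + 7*log(5))


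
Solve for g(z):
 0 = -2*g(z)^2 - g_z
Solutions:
 g(z) = 1/(C1 + 2*z)


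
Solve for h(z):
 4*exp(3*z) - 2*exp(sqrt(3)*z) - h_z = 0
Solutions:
 h(z) = C1 + 4*exp(3*z)/3 - 2*sqrt(3)*exp(sqrt(3)*z)/3


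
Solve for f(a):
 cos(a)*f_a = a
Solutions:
 f(a) = C1 + Integral(a/cos(a), a)


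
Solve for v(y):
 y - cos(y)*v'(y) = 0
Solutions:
 v(y) = C1 + Integral(y/cos(y), y)


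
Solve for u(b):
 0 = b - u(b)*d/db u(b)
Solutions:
 u(b) = -sqrt(C1 + b^2)
 u(b) = sqrt(C1 + b^2)


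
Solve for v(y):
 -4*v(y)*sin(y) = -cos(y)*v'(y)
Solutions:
 v(y) = C1/cos(y)^4


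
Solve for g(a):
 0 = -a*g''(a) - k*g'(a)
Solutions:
 g(a) = C1 + a^(1 - re(k))*(C2*sin(log(a)*Abs(im(k))) + C3*cos(log(a)*im(k)))


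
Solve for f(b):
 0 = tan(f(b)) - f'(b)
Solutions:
 f(b) = pi - asin(C1*exp(b))
 f(b) = asin(C1*exp(b))


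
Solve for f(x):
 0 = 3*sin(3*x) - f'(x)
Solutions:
 f(x) = C1 - cos(3*x)


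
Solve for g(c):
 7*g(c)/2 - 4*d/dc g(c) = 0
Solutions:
 g(c) = C1*exp(7*c/8)


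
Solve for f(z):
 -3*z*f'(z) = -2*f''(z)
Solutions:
 f(z) = C1 + C2*erfi(sqrt(3)*z/2)


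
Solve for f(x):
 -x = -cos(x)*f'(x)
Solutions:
 f(x) = C1 + Integral(x/cos(x), x)


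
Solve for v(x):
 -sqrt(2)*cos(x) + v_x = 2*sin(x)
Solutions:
 v(x) = C1 + sqrt(2)*sin(x) - 2*cos(x)


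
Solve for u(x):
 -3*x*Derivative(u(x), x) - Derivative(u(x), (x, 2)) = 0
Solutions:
 u(x) = C1 + C2*erf(sqrt(6)*x/2)


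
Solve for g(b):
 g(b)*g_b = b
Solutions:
 g(b) = -sqrt(C1 + b^2)
 g(b) = sqrt(C1 + b^2)


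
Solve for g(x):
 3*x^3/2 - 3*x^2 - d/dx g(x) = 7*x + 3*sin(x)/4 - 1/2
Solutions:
 g(x) = C1 + 3*x^4/8 - x^3 - 7*x^2/2 + x/2 + 3*cos(x)/4


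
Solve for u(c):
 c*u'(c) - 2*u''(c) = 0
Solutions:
 u(c) = C1 + C2*erfi(c/2)


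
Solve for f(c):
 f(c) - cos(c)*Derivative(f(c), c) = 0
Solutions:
 f(c) = C1*sqrt(sin(c) + 1)/sqrt(sin(c) - 1)


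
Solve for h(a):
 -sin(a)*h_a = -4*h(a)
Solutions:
 h(a) = C1*(cos(a)^2 - 2*cos(a) + 1)/(cos(a)^2 + 2*cos(a) + 1)


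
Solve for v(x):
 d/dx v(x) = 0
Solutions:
 v(x) = C1


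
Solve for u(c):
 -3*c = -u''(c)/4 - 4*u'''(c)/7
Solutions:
 u(c) = C1 + C2*c + C3*exp(-7*c/16) + 2*c^3 - 96*c^2/7


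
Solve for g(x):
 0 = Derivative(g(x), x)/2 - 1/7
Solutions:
 g(x) = C1 + 2*x/7


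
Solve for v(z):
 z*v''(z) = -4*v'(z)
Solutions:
 v(z) = C1 + C2/z^3


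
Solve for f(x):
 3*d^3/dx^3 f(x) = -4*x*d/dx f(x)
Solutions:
 f(x) = C1 + Integral(C2*airyai(-6^(2/3)*x/3) + C3*airybi(-6^(2/3)*x/3), x)


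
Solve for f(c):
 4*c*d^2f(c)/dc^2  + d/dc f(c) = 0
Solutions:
 f(c) = C1 + C2*c^(3/4)


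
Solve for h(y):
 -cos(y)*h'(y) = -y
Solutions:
 h(y) = C1 + Integral(y/cos(y), y)


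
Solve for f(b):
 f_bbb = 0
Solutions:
 f(b) = C1 + C2*b + C3*b^2


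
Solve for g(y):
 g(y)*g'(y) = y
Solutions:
 g(y) = -sqrt(C1 + y^2)
 g(y) = sqrt(C1 + y^2)


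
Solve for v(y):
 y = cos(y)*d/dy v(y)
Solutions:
 v(y) = C1 + Integral(y/cos(y), y)


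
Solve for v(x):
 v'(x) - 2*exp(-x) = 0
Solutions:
 v(x) = C1 - 2*exp(-x)


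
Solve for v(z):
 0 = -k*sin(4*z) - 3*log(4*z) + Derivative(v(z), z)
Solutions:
 v(z) = C1 - k*cos(4*z)/4 + 3*z*log(z) - 3*z + 6*z*log(2)


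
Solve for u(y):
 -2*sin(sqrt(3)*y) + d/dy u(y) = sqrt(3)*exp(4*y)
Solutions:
 u(y) = C1 + sqrt(3)*exp(4*y)/4 - 2*sqrt(3)*cos(sqrt(3)*y)/3


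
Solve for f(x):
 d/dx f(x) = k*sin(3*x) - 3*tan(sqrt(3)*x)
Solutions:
 f(x) = C1 - k*cos(3*x)/3 + sqrt(3)*log(cos(sqrt(3)*x))


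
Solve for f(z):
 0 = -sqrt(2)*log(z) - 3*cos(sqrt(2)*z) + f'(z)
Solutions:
 f(z) = C1 + sqrt(2)*z*(log(z) - 1) + 3*sqrt(2)*sin(sqrt(2)*z)/2


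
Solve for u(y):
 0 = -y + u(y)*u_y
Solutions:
 u(y) = -sqrt(C1 + y^2)
 u(y) = sqrt(C1 + y^2)


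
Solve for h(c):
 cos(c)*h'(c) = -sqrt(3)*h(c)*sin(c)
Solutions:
 h(c) = C1*cos(c)^(sqrt(3))


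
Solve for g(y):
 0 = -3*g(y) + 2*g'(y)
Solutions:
 g(y) = C1*exp(3*y/2)


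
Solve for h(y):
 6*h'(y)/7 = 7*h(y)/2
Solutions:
 h(y) = C1*exp(49*y/12)


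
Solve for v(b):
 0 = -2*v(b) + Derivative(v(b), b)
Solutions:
 v(b) = C1*exp(2*b)


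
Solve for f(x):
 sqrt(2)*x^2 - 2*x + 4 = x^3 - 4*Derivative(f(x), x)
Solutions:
 f(x) = C1 + x^4/16 - sqrt(2)*x^3/12 + x^2/4 - x


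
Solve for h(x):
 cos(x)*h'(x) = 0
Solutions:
 h(x) = C1


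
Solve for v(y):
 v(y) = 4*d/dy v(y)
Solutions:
 v(y) = C1*exp(y/4)


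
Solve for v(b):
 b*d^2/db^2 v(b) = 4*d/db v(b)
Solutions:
 v(b) = C1 + C2*b^5


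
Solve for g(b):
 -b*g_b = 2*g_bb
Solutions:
 g(b) = C1 + C2*erf(b/2)


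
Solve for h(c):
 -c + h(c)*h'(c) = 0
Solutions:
 h(c) = -sqrt(C1 + c^2)
 h(c) = sqrt(C1 + c^2)


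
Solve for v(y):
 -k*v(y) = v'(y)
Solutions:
 v(y) = C1*exp(-k*y)


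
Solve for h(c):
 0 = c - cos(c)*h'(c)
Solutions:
 h(c) = C1 + Integral(c/cos(c), c)


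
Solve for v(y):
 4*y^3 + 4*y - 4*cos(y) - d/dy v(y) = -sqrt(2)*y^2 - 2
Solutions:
 v(y) = C1 + y^4 + sqrt(2)*y^3/3 + 2*y^2 + 2*y - 4*sin(y)


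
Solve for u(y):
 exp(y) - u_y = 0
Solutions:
 u(y) = C1 + exp(y)


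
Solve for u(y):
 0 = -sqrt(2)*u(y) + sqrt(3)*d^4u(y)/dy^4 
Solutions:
 u(y) = C1*exp(-2^(1/8)*3^(7/8)*y/3) + C2*exp(2^(1/8)*3^(7/8)*y/3) + C3*sin(2^(1/8)*3^(7/8)*y/3) + C4*cos(2^(1/8)*3^(7/8)*y/3)


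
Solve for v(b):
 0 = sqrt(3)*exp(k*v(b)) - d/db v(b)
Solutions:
 v(b) = Piecewise((log(-1/(C1*k + sqrt(3)*b*k))/k, Ne(k, 0)), (nan, True))
 v(b) = Piecewise((C1 + sqrt(3)*b, Eq(k, 0)), (nan, True))


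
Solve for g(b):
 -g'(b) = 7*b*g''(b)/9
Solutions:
 g(b) = C1 + C2/b^(2/7)


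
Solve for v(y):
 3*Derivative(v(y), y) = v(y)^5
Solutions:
 v(y) = -3^(1/4)*(-1/(C1 + 4*y))^(1/4)
 v(y) = 3^(1/4)*(-1/(C1 + 4*y))^(1/4)
 v(y) = -3^(1/4)*I*(-1/(C1 + 4*y))^(1/4)
 v(y) = 3^(1/4)*I*(-1/(C1 + 4*y))^(1/4)


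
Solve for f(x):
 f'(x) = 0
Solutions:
 f(x) = C1


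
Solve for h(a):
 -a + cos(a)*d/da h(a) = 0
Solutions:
 h(a) = C1 + Integral(a/cos(a), a)


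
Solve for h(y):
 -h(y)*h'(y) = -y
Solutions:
 h(y) = -sqrt(C1 + y^2)
 h(y) = sqrt(C1 + y^2)


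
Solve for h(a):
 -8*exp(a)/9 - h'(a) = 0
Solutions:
 h(a) = C1 - 8*exp(a)/9


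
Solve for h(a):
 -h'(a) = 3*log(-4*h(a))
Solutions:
 Integral(1/(log(-_y) + 2*log(2)), (_y, h(a)))/3 = C1 - a


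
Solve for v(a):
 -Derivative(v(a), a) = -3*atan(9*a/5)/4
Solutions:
 v(a) = C1 + 3*a*atan(9*a/5)/4 - 5*log(81*a^2 + 25)/24


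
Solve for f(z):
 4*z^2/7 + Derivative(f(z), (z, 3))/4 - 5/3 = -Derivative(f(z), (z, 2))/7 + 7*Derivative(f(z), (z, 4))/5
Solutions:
 f(z) = C1 + C2*z + C3*exp(z*(5 - sqrt(345))/56) + C4*exp(z*(5 + sqrt(345))/56) - z^4/3 + 7*z^3/3 - 2737*z^2/60


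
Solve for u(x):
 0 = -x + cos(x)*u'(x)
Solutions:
 u(x) = C1 + Integral(x/cos(x), x)


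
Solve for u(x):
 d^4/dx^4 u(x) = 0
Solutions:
 u(x) = C1 + C2*x + C3*x^2 + C4*x^3


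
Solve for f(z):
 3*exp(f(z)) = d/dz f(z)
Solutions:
 f(z) = log(-1/(C1 + 3*z))


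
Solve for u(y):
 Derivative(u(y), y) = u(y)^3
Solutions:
 u(y) = -sqrt(2)*sqrt(-1/(C1 + y))/2
 u(y) = sqrt(2)*sqrt(-1/(C1 + y))/2


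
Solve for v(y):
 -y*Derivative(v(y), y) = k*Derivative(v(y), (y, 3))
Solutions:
 v(y) = C1 + Integral(C2*airyai(y*(-1/k)^(1/3)) + C3*airybi(y*(-1/k)^(1/3)), y)


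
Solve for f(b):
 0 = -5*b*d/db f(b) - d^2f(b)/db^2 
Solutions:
 f(b) = C1 + C2*erf(sqrt(10)*b/2)


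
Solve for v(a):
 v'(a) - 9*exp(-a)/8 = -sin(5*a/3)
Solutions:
 v(a) = C1 + 3*cos(5*a/3)/5 - 9*exp(-a)/8


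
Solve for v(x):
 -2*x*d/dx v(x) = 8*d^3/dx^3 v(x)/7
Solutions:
 v(x) = C1 + Integral(C2*airyai(-14^(1/3)*x/2) + C3*airybi(-14^(1/3)*x/2), x)


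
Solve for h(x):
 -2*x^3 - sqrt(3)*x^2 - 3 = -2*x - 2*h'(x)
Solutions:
 h(x) = C1 + x^4/4 + sqrt(3)*x^3/6 - x^2/2 + 3*x/2


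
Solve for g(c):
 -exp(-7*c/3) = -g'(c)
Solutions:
 g(c) = C1 - 3*exp(-7*c/3)/7


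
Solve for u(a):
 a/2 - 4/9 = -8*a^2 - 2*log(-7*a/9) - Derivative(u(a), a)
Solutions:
 u(a) = C1 - 8*a^3/3 - a^2/4 - 2*a*log(-a) + a*(-2*log(7) + 22/9 + 4*log(3))


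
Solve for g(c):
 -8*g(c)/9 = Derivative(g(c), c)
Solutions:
 g(c) = C1*exp(-8*c/9)


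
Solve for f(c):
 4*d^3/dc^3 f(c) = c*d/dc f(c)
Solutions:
 f(c) = C1 + Integral(C2*airyai(2^(1/3)*c/2) + C3*airybi(2^(1/3)*c/2), c)


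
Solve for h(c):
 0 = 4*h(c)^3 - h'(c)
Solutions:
 h(c) = -sqrt(2)*sqrt(-1/(C1 + 4*c))/2
 h(c) = sqrt(2)*sqrt(-1/(C1 + 4*c))/2


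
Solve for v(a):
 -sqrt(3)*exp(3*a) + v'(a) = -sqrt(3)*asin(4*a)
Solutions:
 v(a) = C1 - sqrt(3)*(a*asin(4*a) + sqrt(1 - 16*a^2)/4) + sqrt(3)*exp(3*a)/3


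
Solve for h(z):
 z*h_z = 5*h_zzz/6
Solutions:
 h(z) = C1 + Integral(C2*airyai(5^(2/3)*6^(1/3)*z/5) + C3*airybi(5^(2/3)*6^(1/3)*z/5), z)


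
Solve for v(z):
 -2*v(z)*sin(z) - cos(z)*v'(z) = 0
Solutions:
 v(z) = C1*cos(z)^2


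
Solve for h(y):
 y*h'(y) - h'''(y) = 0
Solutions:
 h(y) = C1 + Integral(C2*airyai(y) + C3*airybi(y), y)


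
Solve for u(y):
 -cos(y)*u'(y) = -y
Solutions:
 u(y) = C1 + Integral(y/cos(y), y)


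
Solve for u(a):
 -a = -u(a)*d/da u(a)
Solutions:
 u(a) = -sqrt(C1 + a^2)
 u(a) = sqrt(C1 + a^2)


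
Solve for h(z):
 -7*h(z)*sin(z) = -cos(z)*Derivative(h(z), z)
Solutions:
 h(z) = C1/cos(z)^7


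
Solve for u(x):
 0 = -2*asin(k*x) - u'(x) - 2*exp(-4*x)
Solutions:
 u(x) = C1 - 2*Piecewise((x*asin(k*x) - exp(-4*x)/4 + sqrt(-k^2*x^2 + 1)/k, Ne(k, 0)), (-exp(-4*x)/4, True))


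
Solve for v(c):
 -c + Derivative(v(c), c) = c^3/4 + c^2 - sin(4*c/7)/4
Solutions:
 v(c) = C1 + c^4/16 + c^3/3 + c^2/2 + 7*cos(4*c/7)/16


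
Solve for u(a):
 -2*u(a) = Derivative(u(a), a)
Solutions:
 u(a) = C1*exp(-2*a)


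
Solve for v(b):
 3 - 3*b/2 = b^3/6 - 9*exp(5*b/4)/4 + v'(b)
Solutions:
 v(b) = C1 - b^4/24 - 3*b^2/4 + 3*b + 9*exp(5*b/4)/5


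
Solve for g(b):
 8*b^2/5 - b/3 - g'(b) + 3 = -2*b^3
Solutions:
 g(b) = C1 + b^4/2 + 8*b^3/15 - b^2/6 + 3*b


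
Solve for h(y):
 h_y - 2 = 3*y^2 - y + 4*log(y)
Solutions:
 h(y) = C1 + y^3 - y^2/2 + 4*y*log(y) - 2*y


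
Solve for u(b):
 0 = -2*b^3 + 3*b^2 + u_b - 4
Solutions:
 u(b) = C1 + b^4/2 - b^3 + 4*b


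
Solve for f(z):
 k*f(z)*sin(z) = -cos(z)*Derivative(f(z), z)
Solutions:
 f(z) = C1*exp(k*log(cos(z)))


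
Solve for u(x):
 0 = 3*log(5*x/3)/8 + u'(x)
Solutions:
 u(x) = C1 - 3*x*log(x)/8 - 3*x*log(5)/8 + 3*x/8 + 3*x*log(3)/8


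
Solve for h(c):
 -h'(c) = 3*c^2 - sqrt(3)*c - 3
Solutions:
 h(c) = C1 - c^3 + sqrt(3)*c^2/2 + 3*c


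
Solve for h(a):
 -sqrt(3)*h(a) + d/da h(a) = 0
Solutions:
 h(a) = C1*exp(sqrt(3)*a)


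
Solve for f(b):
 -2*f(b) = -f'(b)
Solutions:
 f(b) = C1*exp(2*b)


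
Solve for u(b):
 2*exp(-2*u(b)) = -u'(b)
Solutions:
 u(b) = log(-sqrt(C1 - 4*b))
 u(b) = log(C1 - 4*b)/2


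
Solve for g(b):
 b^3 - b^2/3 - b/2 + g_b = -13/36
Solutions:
 g(b) = C1 - b^4/4 + b^3/9 + b^2/4 - 13*b/36


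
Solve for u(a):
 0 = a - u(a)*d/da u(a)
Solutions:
 u(a) = -sqrt(C1 + a^2)
 u(a) = sqrt(C1 + a^2)


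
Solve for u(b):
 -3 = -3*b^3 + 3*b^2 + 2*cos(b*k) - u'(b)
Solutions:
 u(b) = C1 - 3*b^4/4 + b^3 + 3*b + 2*sin(b*k)/k


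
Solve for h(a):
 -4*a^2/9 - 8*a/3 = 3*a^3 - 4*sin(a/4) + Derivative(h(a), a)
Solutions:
 h(a) = C1 - 3*a^4/4 - 4*a^3/27 - 4*a^2/3 - 16*cos(a/4)


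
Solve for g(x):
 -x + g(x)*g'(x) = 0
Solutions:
 g(x) = -sqrt(C1 + x^2)
 g(x) = sqrt(C1 + x^2)


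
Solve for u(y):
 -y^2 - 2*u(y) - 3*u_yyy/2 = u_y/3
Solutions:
 u(y) = C1*exp(-2^(1/3)*y*(-3*(9 + sqrt(6567)/9)^(1/3) + 2^(1/3)/(9 + sqrt(6567)/9)^(1/3))/18)*sin(sqrt(3)*y*(2/(18 + 2*sqrt(6567)/9)^(1/3) + 3*(18 + 2*sqrt(6567)/9)^(1/3))/18) + C2*exp(-2^(1/3)*y*(-3*(9 + sqrt(6567)/9)^(1/3) + 2^(1/3)/(9 + sqrt(6567)/9)^(1/3))/18)*cos(sqrt(3)*y*(2/(18 + 2*sqrt(6567)/9)^(1/3) + 3*(18 + 2*sqrt(6567)/9)^(1/3))/18) + C3*exp(2^(1/3)*y*(-3*(9 + sqrt(6567)/9)^(1/3) + 2^(1/3)/(9 + sqrt(6567)/9)^(1/3))/9) - y^2/2 + y/6 - 1/36


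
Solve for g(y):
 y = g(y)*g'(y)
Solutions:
 g(y) = -sqrt(C1 + y^2)
 g(y) = sqrt(C1 + y^2)


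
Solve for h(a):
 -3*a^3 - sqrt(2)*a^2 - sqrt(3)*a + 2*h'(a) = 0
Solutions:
 h(a) = C1 + 3*a^4/8 + sqrt(2)*a^3/6 + sqrt(3)*a^2/4


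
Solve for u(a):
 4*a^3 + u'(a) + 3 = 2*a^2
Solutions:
 u(a) = C1 - a^4 + 2*a^3/3 - 3*a


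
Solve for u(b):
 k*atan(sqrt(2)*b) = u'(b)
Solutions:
 u(b) = C1 + k*(b*atan(sqrt(2)*b) - sqrt(2)*log(2*b^2 + 1)/4)


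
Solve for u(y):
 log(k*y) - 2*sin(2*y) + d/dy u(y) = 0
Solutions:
 u(y) = C1 - y*log(k*y) + y - cos(2*y)


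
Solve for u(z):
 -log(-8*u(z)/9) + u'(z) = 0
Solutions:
 -Integral(1/(log(-_y) - 2*log(3) + 3*log(2)), (_y, u(z))) = C1 - z


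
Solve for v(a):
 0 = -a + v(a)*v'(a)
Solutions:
 v(a) = -sqrt(C1 + a^2)
 v(a) = sqrt(C1 + a^2)


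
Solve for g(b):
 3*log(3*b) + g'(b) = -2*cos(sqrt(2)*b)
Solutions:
 g(b) = C1 - 3*b*log(b) - 3*b*log(3) + 3*b - sqrt(2)*sin(sqrt(2)*b)


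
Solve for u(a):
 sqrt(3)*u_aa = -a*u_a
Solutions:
 u(a) = C1 + C2*erf(sqrt(2)*3^(3/4)*a/6)


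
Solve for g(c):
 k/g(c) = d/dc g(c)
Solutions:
 g(c) = -sqrt(C1 + 2*c*k)
 g(c) = sqrt(C1 + 2*c*k)


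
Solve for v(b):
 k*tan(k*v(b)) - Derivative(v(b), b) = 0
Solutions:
 v(b) = Piecewise((-asin(exp(C1*k + b*k^2))/k + pi/k, Ne(k, 0)), (nan, True))
 v(b) = Piecewise((asin(exp(C1*k + b*k^2))/k, Ne(k, 0)), (nan, True))


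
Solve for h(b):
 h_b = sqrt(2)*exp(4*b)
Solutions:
 h(b) = C1 + sqrt(2)*exp(4*b)/4


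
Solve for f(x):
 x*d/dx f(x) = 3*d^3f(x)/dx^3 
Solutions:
 f(x) = C1 + Integral(C2*airyai(3^(2/3)*x/3) + C3*airybi(3^(2/3)*x/3), x)


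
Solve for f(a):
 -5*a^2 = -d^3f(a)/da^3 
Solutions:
 f(a) = C1 + C2*a + C3*a^2 + a^5/12


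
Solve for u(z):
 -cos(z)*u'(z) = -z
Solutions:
 u(z) = C1 + Integral(z/cos(z), z)


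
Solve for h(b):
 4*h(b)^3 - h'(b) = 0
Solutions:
 h(b) = -sqrt(2)*sqrt(-1/(C1 + 4*b))/2
 h(b) = sqrt(2)*sqrt(-1/(C1 + 4*b))/2


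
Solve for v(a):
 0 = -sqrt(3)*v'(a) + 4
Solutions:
 v(a) = C1 + 4*sqrt(3)*a/3


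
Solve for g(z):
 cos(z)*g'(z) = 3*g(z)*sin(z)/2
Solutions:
 g(z) = C1/cos(z)^(3/2)


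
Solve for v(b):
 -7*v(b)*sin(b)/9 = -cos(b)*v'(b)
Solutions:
 v(b) = C1/cos(b)^(7/9)


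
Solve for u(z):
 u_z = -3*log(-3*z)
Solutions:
 u(z) = C1 - 3*z*log(-z) + 3*z*(1 - log(3))


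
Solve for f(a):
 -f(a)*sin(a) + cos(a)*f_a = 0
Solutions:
 f(a) = C1/cos(a)


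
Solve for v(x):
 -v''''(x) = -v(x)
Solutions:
 v(x) = C1*exp(-x) + C2*exp(x) + C3*sin(x) + C4*cos(x)


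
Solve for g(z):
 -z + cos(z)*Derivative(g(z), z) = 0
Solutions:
 g(z) = C1 + Integral(z/cos(z), z)


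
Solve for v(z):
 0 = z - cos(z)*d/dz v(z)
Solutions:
 v(z) = C1 + Integral(z/cos(z), z)


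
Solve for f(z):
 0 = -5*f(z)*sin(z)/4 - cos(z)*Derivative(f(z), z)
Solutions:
 f(z) = C1*cos(z)^(5/4)


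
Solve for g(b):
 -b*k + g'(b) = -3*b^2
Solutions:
 g(b) = C1 - b^3 + b^2*k/2


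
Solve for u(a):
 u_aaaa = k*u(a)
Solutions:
 u(a) = C1*exp(-a*k^(1/4)) + C2*exp(a*k^(1/4)) + C3*exp(-I*a*k^(1/4)) + C4*exp(I*a*k^(1/4))


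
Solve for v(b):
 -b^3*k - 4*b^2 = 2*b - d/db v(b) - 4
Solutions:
 v(b) = C1 + b^4*k/4 + 4*b^3/3 + b^2 - 4*b


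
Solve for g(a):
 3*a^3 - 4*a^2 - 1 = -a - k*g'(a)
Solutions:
 g(a) = C1 - 3*a^4/(4*k) + 4*a^3/(3*k) - a^2/(2*k) + a/k


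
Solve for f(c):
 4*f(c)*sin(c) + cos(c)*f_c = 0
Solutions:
 f(c) = C1*cos(c)^4


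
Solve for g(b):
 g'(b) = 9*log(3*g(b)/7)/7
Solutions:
 -7*Integral(1/(log(_y) - log(7) + log(3)), (_y, g(b)))/9 = C1 - b


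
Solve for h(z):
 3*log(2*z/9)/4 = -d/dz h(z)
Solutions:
 h(z) = C1 - 3*z*log(z)/4 - 3*z*log(2)/4 + 3*z/4 + 3*z*log(3)/2


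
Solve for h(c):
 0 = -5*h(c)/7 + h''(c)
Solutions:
 h(c) = C1*exp(-sqrt(35)*c/7) + C2*exp(sqrt(35)*c/7)


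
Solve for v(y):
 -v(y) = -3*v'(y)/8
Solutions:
 v(y) = C1*exp(8*y/3)


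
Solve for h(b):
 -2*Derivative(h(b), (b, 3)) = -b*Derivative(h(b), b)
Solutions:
 h(b) = C1 + Integral(C2*airyai(2^(2/3)*b/2) + C3*airybi(2^(2/3)*b/2), b)


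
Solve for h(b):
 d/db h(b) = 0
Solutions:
 h(b) = C1


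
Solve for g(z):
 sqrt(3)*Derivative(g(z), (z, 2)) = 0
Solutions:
 g(z) = C1 + C2*z


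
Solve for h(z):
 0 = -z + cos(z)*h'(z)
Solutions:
 h(z) = C1 + Integral(z/cos(z), z)


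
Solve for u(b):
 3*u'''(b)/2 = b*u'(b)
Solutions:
 u(b) = C1 + Integral(C2*airyai(2^(1/3)*3^(2/3)*b/3) + C3*airybi(2^(1/3)*3^(2/3)*b/3), b)


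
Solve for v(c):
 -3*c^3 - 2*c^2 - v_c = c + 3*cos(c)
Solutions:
 v(c) = C1 - 3*c^4/4 - 2*c^3/3 - c^2/2 - 3*sin(c)


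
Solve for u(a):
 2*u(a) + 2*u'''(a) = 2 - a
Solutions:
 u(a) = C3*exp(-a) - a/2 + (C1*sin(sqrt(3)*a/2) + C2*cos(sqrt(3)*a/2))*exp(a/2) + 1


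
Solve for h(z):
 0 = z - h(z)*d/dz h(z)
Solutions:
 h(z) = -sqrt(C1 + z^2)
 h(z) = sqrt(C1 + z^2)


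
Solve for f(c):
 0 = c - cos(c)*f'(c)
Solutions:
 f(c) = C1 + Integral(c/cos(c), c)


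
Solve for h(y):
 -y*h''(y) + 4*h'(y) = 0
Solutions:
 h(y) = C1 + C2*y^5


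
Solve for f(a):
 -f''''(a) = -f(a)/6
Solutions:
 f(a) = C1*exp(-6^(3/4)*a/6) + C2*exp(6^(3/4)*a/6) + C3*sin(6^(3/4)*a/6) + C4*cos(6^(3/4)*a/6)


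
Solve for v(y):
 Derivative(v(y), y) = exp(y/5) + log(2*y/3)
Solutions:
 v(y) = C1 + y*log(y) + y*(-log(3) - 1 + log(2)) + 5*exp(y/5)


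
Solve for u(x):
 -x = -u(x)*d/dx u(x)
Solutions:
 u(x) = -sqrt(C1 + x^2)
 u(x) = sqrt(C1 + x^2)


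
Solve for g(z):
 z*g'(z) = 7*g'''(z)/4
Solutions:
 g(z) = C1 + Integral(C2*airyai(14^(2/3)*z/7) + C3*airybi(14^(2/3)*z/7), z)


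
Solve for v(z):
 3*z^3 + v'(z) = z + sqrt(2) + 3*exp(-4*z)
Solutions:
 v(z) = C1 - 3*z^4/4 + z^2/2 + sqrt(2)*z - 3*exp(-4*z)/4


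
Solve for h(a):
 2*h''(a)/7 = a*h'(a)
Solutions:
 h(a) = C1 + C2*erfi(sqrt(7)*a/2)


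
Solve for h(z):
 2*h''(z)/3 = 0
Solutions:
 h(z) = C1 + C2*z


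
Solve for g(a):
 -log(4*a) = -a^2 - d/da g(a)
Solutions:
 g(a) = C1 - a^3/3 + a*log(a) - a + a*log(4)


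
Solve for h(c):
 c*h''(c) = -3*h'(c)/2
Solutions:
 h(c) = C1 + C2/sqrt(c)


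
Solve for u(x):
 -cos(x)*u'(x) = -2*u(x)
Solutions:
 u(x) = C1*(sin(x) + 1)/(sin(x) - 1)


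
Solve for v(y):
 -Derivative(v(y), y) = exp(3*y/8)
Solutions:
 v(y) = C1 - 8*exp(3*y/8)/3


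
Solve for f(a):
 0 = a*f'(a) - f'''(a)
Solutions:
 f(a) = C1 + Integral(C2*airyai(a) + C3*airybi(a), a)


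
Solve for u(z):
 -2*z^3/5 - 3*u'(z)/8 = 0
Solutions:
 u(z) = C1 - 4*z^4/15


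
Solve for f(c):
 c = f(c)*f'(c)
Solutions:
 f(c) = -sqrt(C1 + c^2)
 f(c) = sqrt(C1 + c^2)


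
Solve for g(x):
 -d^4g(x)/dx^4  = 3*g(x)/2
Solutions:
 g(x) = (C1*sin(6^(1/4)*x/2) + C2*cos(6^(1/4)*x/2))*exp(-6^(1/4)*x/2) + (C3*sin(6^(1/4)*x/2) + C4*cos(6^(1/4)*x/2))*exp(6^(1/4)*x/2)


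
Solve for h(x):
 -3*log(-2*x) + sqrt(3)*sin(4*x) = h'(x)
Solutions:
 h(x) = C1 - 3*x*log(-x) - 3*x*log(2) + 3*x - sqrt(3)*cos(4*x)/4


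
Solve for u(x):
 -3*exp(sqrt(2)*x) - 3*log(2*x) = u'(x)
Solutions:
 u(x) = C1 - 3*x*log(x) + 3*x*(1 - log(2)) - 3*sqrt(2)*exp(sqrt(2)*x)/2


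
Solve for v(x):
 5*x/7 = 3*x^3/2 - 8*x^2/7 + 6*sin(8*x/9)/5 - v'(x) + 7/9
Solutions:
 v(x) = C1 + 3*x^4/8 - 8*x^3/21 - 5*x^2/14 + 7*x/9 - 27*cos(8*x/9)/20


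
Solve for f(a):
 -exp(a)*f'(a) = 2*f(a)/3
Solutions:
 f(a) = C1*exp(2*exp(-a)/3)


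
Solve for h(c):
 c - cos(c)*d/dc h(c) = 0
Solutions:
 h(c) = C1 + Integral(c/cos(c), c)


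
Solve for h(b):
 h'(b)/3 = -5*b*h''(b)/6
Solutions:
 h(b) = C1 + C2*b^(3/5)


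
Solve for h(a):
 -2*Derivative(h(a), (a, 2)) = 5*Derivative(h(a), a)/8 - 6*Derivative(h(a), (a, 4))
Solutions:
 h(a) = C1 + C2*exp(-2^(1/3)*a*(8*2^(1/3)/(sqrt(1001) + 45)^(1/3) + (sqrt(1001) + 45)^(1/3))/24)*sin(2^(1/3)*sqrt(3)*a*(-(sqrt(1001) + 45)^(1/3) + 8*2^(1/3)/(sqrt(1001) + 45)^(1/3))/24) + C3*exp(-2^(1/3)*a*(8*2^(1/3)/(sqrt(1001) + 45)^(1/3) + (sqrt(1001) + 45)^(1/3))/24)*cos(2^(1/3)*sqrt(3)*a*(-(sqrt(1001) + 45)^(1/3) + 8*2^(1/3)/(sqrt(1001) + 45)^(1/3))/24) + C4*exp(2^(1/3)*a*(8*2^(1/3)/(sqrt(1001) + 45)^(1/3) + (sqrt(1001) + 45)^(1/3))/12)


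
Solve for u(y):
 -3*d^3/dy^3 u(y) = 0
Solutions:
 u(y) = C1 + C2*y + C3*y^2


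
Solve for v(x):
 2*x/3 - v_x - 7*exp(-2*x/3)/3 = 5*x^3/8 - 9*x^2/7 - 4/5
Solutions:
 v(x) = C1 - 5*x^4/32 + 3*x^3/7 + x^2/3 + 4*x/5 + 7*exp(-2*x/3)/2


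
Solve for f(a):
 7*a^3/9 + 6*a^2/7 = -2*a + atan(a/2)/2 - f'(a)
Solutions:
 f(a) = C1 - 7*a^4/36 - 2*a^3/7 - a^2 + a*atan(a/2)/2 - log(a^2 + 4)/2


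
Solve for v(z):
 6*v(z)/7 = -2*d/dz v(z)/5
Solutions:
 v(z) = C1*exp(-15*z/7)


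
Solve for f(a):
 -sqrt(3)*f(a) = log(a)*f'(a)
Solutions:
 f(a) = C1*exp(-sqrt(3)*li(a))


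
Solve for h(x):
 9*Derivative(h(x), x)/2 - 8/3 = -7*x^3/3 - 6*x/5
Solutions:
 h(x) = C1 - 7*x^4/54 - 2*x^2/15 + 16*x/27


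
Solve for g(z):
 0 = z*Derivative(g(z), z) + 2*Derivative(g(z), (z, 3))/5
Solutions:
 g(z) = C1 + Integral(C2*airyai(-2^(2/3)*5^(1/3)*z/2) + C3*airybi(-2^(2/3)*5^(1/3)*z/2), z)


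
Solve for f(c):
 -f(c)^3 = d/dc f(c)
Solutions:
 f(c) = -sqrt(2)*sqrt(-1/(C1 - c))/2
 f(c) = sqrt(2)*sqrt(-1/(C1 - c))/2


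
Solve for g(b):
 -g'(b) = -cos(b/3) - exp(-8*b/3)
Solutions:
 g(b) = C1 + 3*sin(b/3) - 3*exp(-8*b/3)/8


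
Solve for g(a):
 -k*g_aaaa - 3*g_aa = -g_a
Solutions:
 g(a) = C1 + C2*exp(2^(1/3)*a*(-2^(1/3)*(sqrt((1 + 4/k)/k^2) - 1/k)^(1/3)/2 + 1/(k*(sqrt((1 + 4/k)/k^2) - 1/k)^(1/3)))) + C3*exp(2^(1/3)*a*(2^(1/3)*(sqrt((1 + 4/k)/k^2) - 1/k)^(1/3)/4 - 2^(1/3)*sqrt(3)*I*(sqrt((1 + 4/k)/k^2) - 1/k)^(1/3)/4 + 2/(k*(-1 + sqrt(3)*I)*(sqrt((1 + 4/k)/k^2) - 1/k)^(1/3)))) + C4*exp(2^(1/3)*a*(2^(1/3)*(sqrt((1 + 4/k)/k^2) - 1/k)^(1/3)/4 + 2^(1/3)*sqrt(3)*I*(sqrt((1 + 4/k)/k^2) - 1/k)^(1/3)/4 - 2/(k*(1 + sqrt(3)*I)*(sqrt((1 + 4/k)/k^2) - 1/k)^(1/3))))


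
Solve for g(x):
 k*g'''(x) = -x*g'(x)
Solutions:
 g(x) = C1 + Integral(C2*airyai(x*(-1/k)^(1/3)) + C3*airybi(x*(-1/k)^(1/3)), x)


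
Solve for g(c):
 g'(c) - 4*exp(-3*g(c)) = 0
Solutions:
 g(c) = log(C1 + 12*c)/3
 g(c) = log((-3^(1/3) - 3^(5/6)*I)*(C1 + 4*c)^(1/3)/2)
 g(c) = log((-3^(1/3) + 3^(5/6)*I)*(C1 + 4*c)^(1/3)/2)


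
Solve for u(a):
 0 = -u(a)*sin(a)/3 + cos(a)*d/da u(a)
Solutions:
 u(a) = C1/cos(a)^(1/3)


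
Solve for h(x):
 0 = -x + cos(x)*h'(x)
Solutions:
 h(x) = C1 + Integral(x/cos(x), x)


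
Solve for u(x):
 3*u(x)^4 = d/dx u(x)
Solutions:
 u(x) = (-1/(C1 + 9*x))^(1/3)
 u(x) = (-1/(C1 + 3*x))^(1/3)*(-3^(2/3) - 3*3^(1/6)*I)/6
 u(x) = (-1/(C1 + 3*x))^(1/3)*(-3^(2/3) + 3*3^(1/6)*I)/6


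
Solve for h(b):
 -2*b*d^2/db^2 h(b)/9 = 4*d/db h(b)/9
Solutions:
 h(b) = C1 + C2/b


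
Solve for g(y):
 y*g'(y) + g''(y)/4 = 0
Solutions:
 g(y) = C1 + C2*erf(sqrt(2)*y)


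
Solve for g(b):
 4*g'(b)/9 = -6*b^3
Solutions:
 g(b) = C1 - 27*b^4/8


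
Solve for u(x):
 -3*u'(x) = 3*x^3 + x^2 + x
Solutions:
 u(x) = C1 - x^4/4 - x^3/9 - x^2/6


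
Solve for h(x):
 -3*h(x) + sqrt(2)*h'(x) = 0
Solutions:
 h(x) = C1*exp(3*sqrt(2)*x/2)


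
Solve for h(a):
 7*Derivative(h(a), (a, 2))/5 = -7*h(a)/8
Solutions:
 h(a) = C1*sin(sqrt(10)*a/4) + C2*cos(sqrt(10)*a/4)


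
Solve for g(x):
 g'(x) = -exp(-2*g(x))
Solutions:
 g(x) = log(-sqrt(C1 - 2*x))
 g(x) = log(C1 - 2*x)/2


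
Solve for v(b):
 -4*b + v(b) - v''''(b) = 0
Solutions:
 v(b) = C1*exp(-b) + C2*exp(b) + C3*sin(b) + C4*cos(b) + 4*b


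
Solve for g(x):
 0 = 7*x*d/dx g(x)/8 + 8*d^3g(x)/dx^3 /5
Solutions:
 g(x) = C1 + Integral(C2*airyai(-35^(1/3)*x/4) + C3*airybi(-35^(1/3)*x/4), x)


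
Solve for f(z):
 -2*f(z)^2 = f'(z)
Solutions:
 f(z) = 1/(C1 + 2*z)


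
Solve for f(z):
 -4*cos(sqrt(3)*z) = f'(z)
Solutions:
 f(z) = C1 - 4*sqrt(3)*sin(sqrt(3)*z)/3


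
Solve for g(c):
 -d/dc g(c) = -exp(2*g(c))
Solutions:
 g(c) = log(-sqrt(-1/(C1 + c))) - log(2)/2
 g(c) = log(-1/(C1 + c))/2 - log(2)/2


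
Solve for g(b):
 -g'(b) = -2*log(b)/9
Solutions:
 g(b) = C1 + 2*b*log(b)/9 - 2*b/9


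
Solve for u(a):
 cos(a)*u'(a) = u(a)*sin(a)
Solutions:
 u(a) = C1/cos(a)


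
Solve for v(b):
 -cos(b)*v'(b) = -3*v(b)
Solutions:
 v(b) = C1*(sin(b) + 1)^(3/2)/(sin(b) - 1)^(3/2)


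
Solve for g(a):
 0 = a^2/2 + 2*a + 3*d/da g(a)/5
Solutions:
 g(a) = C1 - 5*a^3/18 - 5*a^2/3


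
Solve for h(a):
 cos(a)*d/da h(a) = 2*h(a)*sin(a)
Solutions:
 h(a) = C1/cos(a)^2


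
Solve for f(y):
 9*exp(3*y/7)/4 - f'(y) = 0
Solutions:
 f(y) = C1 + 21*exp(3*y/7)/4


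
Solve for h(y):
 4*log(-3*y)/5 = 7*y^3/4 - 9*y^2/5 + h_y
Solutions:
 h(y) = C1 - 7*y^4/16 + 3*y^3/5 + 4*y*log(-y)/5 + 4*y*(-1 + log(3))/5


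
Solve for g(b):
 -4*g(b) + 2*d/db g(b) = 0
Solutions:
 g(b) = C1*exp(2*b)


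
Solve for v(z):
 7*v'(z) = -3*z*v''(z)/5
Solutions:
 v(z) = C1 + C2/z^(32/3)


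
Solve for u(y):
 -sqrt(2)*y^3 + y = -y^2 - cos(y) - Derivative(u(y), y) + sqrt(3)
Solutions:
 u(y) = C1 + sqrt(2)*y^4/4 - y^3/3 - y^2/2 + sqrt(3)*y - sin(y)


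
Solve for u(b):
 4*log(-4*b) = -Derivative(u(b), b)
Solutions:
 u(b) = C1 - 4*b*log(-b) + 4*b*(1 - 2*log(2))


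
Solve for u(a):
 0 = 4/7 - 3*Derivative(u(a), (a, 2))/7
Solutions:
 u(a) = C1 + C2*a + 2*a^2/3


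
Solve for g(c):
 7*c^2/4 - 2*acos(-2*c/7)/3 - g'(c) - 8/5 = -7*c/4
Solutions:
 g(c) = C1 + 7*c^3/12 + 7*c^2/8 - 2*c*acos(-2*c/7)/3 - 8*c/5 - sqrt(49 - 4*c^2)/3


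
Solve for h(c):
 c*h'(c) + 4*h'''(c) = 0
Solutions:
 h(c) = C1 + Integral(C2*airyai(-2^(1/3)*c/2) + C3*airybi(-2^(1/3)*c/2), c)


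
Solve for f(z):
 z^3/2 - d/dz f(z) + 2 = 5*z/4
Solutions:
 f(z) = C1 + z^4/8 - 5*z^2/8 + 2*z


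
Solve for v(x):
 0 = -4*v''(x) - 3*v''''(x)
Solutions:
 v(x) = C1 + C2*x + C3*sin(2*sqrt(3)*x/3) + C4*cos(2*sqrt(3)*x/3)


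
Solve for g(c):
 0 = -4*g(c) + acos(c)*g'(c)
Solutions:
 g(c) = C1*exp(4*Integral(1/acos(c), c))


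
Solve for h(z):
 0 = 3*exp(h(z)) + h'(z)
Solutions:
 h(z) = log(1/(C1 + 3*z))


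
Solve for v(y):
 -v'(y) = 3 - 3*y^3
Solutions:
 v(y) = C1 + 3*y^4/4 - 3*y


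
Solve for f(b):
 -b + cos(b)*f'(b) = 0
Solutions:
 f(b) = C1 + Integral(b/cos(b), b)


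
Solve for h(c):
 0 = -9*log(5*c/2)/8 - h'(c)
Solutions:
 h(c) = C1 - 9*c*log(c)/8 - 9*c*log(5)/8 + 9*c*log(2)/8 + 9*c/8


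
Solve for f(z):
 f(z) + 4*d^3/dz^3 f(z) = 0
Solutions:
 f(z) = C3*exp(-2^(1/3)*z/2) + (C1*sin(2^(1/3)*sqrt(3)*z/4) + C2*cos(2^(1/3)*sqrt(3)*z/4))*exp(2^(1/3)*z/4)


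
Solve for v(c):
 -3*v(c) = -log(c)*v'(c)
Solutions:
 v(c) = C1*exp(3*li(c))
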